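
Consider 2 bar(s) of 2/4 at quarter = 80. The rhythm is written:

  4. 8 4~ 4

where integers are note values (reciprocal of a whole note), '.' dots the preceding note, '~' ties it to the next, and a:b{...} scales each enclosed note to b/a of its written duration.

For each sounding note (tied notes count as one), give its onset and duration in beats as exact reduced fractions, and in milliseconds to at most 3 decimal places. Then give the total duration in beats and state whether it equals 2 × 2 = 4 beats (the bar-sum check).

1) 0.0ms=0b +1125.0ms=3/2b
2) 1125.0ms=3/2b +375.0ms=1/2b
3) 1500.0ms=2b +1500.0ms=2b
Σ=4b of 4 (80bpm 2/4) — PASS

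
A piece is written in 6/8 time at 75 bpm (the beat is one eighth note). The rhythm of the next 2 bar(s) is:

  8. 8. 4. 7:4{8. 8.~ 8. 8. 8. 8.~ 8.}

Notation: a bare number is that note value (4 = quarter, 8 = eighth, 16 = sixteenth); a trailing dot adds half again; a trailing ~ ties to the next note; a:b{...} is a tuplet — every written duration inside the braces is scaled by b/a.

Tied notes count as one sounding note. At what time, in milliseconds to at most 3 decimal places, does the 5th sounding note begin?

1. 0.0ms @ 0 + 1200.0ms (3/2)
2. 1200.0ms @ 3/2 + 1200.0ms (3/2)
3. 2400.0ms @ 3 + 2400.0ms (3)
4. 4800.0ms @ 6 + 685.714ms (6/7)
5. 5485.714ms @ 48/7 + 1371.429ms (12/7)
6. 6857.143ms @ 60/7 + 685.714ms (6/7)
7. 7542.857ms @ 66/7 + 685.714ms (6/7)
8. 8228.571ms @ 72/7 + 1371.429ms (12/7)

note 5 onset = 48/7b = 5485.714ms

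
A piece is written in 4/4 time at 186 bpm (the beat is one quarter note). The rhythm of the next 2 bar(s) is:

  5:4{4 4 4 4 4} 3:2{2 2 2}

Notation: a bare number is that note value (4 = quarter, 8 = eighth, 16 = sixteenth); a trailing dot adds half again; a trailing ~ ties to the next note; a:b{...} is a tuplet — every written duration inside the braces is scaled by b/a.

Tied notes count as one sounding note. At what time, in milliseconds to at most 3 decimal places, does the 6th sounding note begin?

note 6 onset = 4b = 1290.323ms

1. 0.0ms @ 0 + 258.065ms (4/5)
2. 258.065ms @ 4/5 + 258.065ms (4/5)
3. 516.129ms @ 8/5 + 258.065ms (4/5)
4. 774.194ms @ 12/5 + 258.065ms (4/5)
5. 1032.258ms @ 16/5 + 258.065ms (4/5)
6. 1290.323ms @ 4 + 430.108ms (4/3)
7. 1720.43ms @ 16/3 + 430.108ms (4/3)
8. 2150.538ms @ 20/3 + 430.108ms (4/3)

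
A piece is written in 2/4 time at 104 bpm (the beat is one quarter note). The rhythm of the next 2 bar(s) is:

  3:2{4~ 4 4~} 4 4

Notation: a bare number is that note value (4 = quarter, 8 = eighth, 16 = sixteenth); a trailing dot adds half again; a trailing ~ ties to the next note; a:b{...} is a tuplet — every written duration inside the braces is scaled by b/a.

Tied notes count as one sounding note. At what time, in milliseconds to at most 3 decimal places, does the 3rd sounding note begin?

1. 0.0ms @ 0 + 769.231ms (4/3)
2. 769.231ms @ 4/3 + 961.538ms (5/3)
3. 1730.769ms @ 3 + 576.923ms (1)

note 3 onset = 3b = 1730.769ms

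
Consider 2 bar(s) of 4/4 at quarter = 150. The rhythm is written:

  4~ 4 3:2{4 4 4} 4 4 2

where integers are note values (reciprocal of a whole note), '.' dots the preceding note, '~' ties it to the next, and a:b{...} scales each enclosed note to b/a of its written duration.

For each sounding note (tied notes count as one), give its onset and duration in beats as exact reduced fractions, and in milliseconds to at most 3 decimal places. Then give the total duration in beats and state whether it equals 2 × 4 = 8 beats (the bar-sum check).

1) 0.0ms=0b +800.0ms=2b
2) 800.0ms=2b +266.667ms=2/3b
3) 1066.667ms=8/3b +266.667ms=2/3b
4) 1333.333ms=10/3b +266.667ms=2/3b
5) 1600.0ms=4b +400.0ms=1b
6) 2000.0ms=5b +400.0ms=1b
7) 2400.0ms=6b +800.0ms=2b
Σ=8b of 8 (150bpm 4/4) — PASS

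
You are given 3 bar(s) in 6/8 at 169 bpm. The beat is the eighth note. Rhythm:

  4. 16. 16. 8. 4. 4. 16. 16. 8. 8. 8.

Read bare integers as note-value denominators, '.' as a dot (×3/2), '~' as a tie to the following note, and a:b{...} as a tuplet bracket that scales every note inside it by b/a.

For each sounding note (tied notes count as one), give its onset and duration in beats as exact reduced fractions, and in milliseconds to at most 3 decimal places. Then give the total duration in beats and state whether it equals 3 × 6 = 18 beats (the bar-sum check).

1) 0.0ms=0b +1065.089ms=3b
2) 1065.089ms=3b +266.272ms=3/4b
3) 1331.361ms=15/4b +266.272ms=3/4b
4) 1597.633ms=9/2b +532.544ms=3/2b
5) 2130.178ms=6b +1065.089ms=3b
6) 3195.266ms=9b +1065.089ms=3b
7) 4260.355ms=12b +266.272ms=3/4b
8) 4526.627ms=51/4b +266.272ms=3/4b
9) 4792.899ms=27/2b +532.544ms=3/2b
10) 5325.444ms=15b +532.544ms=3/2b
11) 5857.988ms=33/2b +532.544ms=3/2b
Σ=18b of 18 (169bpm 6/8) — PASS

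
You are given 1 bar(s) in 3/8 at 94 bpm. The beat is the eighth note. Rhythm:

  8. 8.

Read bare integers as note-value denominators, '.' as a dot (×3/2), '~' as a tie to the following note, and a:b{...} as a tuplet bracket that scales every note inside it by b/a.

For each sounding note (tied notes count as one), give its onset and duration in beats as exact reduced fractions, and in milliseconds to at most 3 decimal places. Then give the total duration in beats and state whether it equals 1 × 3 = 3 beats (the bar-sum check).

1) 0.0ms=0b +957.447ms=3/2b
2) 957.447ms=3/2b +957.447ms=3/2b
Σ=3b of 3 (94bpm 3/8) — PASS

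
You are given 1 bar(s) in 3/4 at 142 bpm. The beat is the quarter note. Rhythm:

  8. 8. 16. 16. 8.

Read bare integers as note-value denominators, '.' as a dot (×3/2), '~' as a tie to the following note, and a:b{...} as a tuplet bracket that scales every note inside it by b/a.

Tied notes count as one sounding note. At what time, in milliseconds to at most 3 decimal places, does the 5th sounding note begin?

note 5 onset = 9/4b = 950.704ms

1. 0.0ms @ 0 + 316.901ms (3/4)
2. 316.901ms @ 3/4 + 316.901ms (3/4)
3. 633.803ms @ 3/2 + 158.451ms (3/8)
4. 792.254ms @ 15/8 + 158.451ms (3/8)
5. 950.704ms @ 9/4 + 316.901ms (3/4)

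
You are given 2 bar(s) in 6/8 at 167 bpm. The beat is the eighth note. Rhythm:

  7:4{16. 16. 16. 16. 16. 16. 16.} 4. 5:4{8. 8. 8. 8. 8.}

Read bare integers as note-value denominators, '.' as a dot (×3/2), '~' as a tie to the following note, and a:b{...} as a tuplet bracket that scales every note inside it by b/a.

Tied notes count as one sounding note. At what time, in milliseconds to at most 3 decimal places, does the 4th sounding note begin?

note 4 onset = 9/7b = 461.933ms

1. 0.0ms @ 0 + 153.978ms (3/7)
2. 153.978ms @ 3/7 + 153.978ms (3/7)
3. 307.956ms @ 6/7 + 153.978ms (3/7)
4. 461.933ms @ 9/7 + 153.978ms (3/7)
5. 615.911ms @ 12/7 + 153.978ms (3/7)
6. 769.889ms @ 15/7 + 153.978ms (3/7)
7. 923.867ms @ 18/7 + 153.978ms (3/7)
8. 1077.844ms @ 3 + 1077.844ms (3)
9. 2155.689ms @ 6 + 431.138ms (6/5)
10. 2586.826ms @ 36/5 + 431.138ms (6/5)
11. 3017.964ms @ 42/5 + 431.138ms (6/5)
12. 3449.102ms @ 48/5 + 431.138ms (6/5)
13. 3880.24ms @ 54/5 + 431.138ms (6/5)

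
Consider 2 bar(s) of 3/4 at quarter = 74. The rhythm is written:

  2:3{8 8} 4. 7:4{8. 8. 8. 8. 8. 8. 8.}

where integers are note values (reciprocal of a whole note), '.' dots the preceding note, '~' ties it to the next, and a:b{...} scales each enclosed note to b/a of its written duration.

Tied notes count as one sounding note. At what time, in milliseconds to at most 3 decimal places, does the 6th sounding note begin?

note 6 onset = 27/7b = 3127.413ms

1. 0.0ms @ 0 + 608.108ms (3/4)
2. 608.108ms @ 3/4 + 608.108ms (3/4)
3. 1216.216ms @ 3/2 + 1216.216ms (3/2)
4. 2432.432ms @ 3 + 347.49ms (3/7)
5. 2779.923ms @ 24/7 + 347.49ms (3/7)
6. 3127.413ms @ 27/7 + 347.49ms (3/7)
7. 3474.903ms @ 30/7 + 347.49ms (3/7)
8. 3822.394ms @ 33/7 + 347.49ms (3/7)
9. 4169.884ms @ 36/7 + 347.49ms (3/7)
10. 4517.375ms @ 39/7 + 347.49ms (3/7)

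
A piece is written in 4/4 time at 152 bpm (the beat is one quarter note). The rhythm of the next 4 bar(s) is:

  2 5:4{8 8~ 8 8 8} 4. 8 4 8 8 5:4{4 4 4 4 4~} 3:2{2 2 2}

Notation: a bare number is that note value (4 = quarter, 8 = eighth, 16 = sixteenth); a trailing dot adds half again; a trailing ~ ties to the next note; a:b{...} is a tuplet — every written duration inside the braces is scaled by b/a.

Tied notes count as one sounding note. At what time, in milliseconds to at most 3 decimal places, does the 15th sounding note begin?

note 15 onset = 56/5b = 4421.053ms

1. 0.0ms @ 0 + 789.474ms (2)
2. 789.474ms @ 2 + 157.895ms (2/5)
3. 947.368ms @ 12/5 + 315.789ms (4/5)
4. 1263.158ms @ 16/5 + 157.895ms (2/5)
5. 1421.053ms @ 18/5 + 157.895ms (2/5)
6. 1578.947ms @ 4 + 592.105ms (3/2)
7. 2171.053ms @ 11/2 + 197.368ms (1/2)
8. 2368.421ms @ 6 + 394.737ms (1)
9. 2763.158ms @ 7 + 197.368ms (1/2)
10. 2960.526ms @ 15/2 + 197.368ms (1/2)
11. 3157.895ms @ 8 + 315.789ms (4/5)
12. 3473.684ms @ 44/5 + 315.789ms (4/5)
13. 3789.474ms @ 48/5 + 315.789ms (4/5)
14. 4105.263ms @ 52/5 + 315.789ms (4/5)
15. 4421.053ms @ 56/5 + 842.105ms (32/15)
16. 5263.158ms @ 40/3 + 526.316ms (4/3)
17. 5789.474ms @ 44/3 + 526.316ms (4/3)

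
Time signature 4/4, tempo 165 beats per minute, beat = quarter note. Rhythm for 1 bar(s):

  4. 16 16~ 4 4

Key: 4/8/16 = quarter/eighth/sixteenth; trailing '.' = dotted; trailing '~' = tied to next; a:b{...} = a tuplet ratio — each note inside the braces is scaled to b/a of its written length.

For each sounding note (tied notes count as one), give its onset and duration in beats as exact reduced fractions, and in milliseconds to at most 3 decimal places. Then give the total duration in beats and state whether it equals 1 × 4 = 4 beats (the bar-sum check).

1) 0.0ms=0b +545.455ms=3/2b
2) 545.455ms=3/2b +90.909ms=1/4b
3) 636.364ms=7/4b +454.545ms=5/4b
4) 1090.909ms=3b +363.636ms=1b
Σ=4b of 4 (165bpm 4/4) — PASS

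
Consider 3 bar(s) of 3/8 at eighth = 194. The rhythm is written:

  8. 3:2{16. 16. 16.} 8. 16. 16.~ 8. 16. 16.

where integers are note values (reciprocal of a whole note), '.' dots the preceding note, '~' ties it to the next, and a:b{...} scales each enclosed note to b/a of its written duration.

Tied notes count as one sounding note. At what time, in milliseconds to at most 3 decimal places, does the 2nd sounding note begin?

1. 0.0ms @ 0 + 463.918ms (3/2)
2. 463.918ms @ 3/2 + 154.639ms (1/2)
3. 618.557ms @ 2 + 154.639ms (1/2)
4. 773.196ms @ 5/2 + 154.639ms (1/2)
5. 927.835ms @ 3 + 463.918ms (3/2)
6. 1391.753ms @ 9/2 + 231.959ms (3/4)
7. 1623.711ms @ 21/4 + 695.876ms (9/4)
8. 2319.588ms @ 15/2 + 231.959ms (3/4)
9. 2551.546ms @ 33/4 + 231.959ms (3/4)

note 2 onset = 3/2b = 463.918ms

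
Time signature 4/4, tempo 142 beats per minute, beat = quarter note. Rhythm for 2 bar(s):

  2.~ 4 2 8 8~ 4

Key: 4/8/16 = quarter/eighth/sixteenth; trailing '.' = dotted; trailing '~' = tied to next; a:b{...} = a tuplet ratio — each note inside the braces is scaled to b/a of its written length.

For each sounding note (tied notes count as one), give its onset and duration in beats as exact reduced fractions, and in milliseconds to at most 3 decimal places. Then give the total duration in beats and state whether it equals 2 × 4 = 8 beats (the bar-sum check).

1) 0.0ms=0b +1690.141ms=4b
2) 1690.141ms=4b +845.07ms=2b
3) 2535.211ms=6b +211.268ms=1/2b
4) 2746.479ms=13/2b +633.803ms=3/2b
Σ=8b of 8 (142bpm 4/4) — PASS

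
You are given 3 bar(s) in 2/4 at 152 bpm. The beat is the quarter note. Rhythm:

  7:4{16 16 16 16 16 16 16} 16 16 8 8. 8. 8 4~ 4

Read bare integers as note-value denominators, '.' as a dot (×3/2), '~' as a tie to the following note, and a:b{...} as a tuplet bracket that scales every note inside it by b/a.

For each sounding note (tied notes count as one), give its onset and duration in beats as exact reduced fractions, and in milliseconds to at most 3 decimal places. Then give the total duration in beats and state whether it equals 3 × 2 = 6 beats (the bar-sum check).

1) 0.0ms=0b +56.391ms=1/7b
2) 56.391ms=1/7b +56.391ms=1/7b
3) 112.782ms=2/7b +56.391ms=1/7b
4) 169.173ms=3/7b +56.391ms=1/7b
5) 225.564ms=4/7b +56.391ms=1/7b
6) 281.955ms=5/7b +56.391ms=1/7b
7) 338.346ms=6/7b +56.391ms=1/7b
8) 394.737ms=1b +98.684ms=1/4b
9) 493.421ms=5/4b +98.684ms=1/4b
10) 592.105ms=3/2b +197.368ms=1/2b
11) 789.474ms=2b +296.053ms=3/4b
12) 1085.526ms=11/4b +296.053ms=3/4b
13) 1381.579ms=7/2b +197.368ms=1/2b
14) 1578.947ms=4b +789.474ms=2b
Σ=6b of 6 (152bpm 2/4) — PASS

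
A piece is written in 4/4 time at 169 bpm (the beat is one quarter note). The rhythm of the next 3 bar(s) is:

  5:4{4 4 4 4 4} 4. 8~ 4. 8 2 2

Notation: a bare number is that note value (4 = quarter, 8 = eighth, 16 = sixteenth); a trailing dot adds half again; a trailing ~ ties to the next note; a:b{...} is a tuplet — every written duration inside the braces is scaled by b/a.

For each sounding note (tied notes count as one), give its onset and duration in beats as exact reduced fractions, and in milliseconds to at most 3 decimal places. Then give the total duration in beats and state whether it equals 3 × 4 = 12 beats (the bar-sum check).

1) 0.0ms=0b +284.024ms=4/5b
2) 284.024ms=4/5b +284.024ms=4/5b
3) 568.047ms=8/5b +284.024ms=4/5b
4) 852.071ms=12/5b +284.024ms=4/5b
5) 1136.095ms=16/5b +284.024ms=4/5b
6) 1420.118ms=4b +532.544ms=3/2b
7) 1952.663ms=11/2b +710.059ms=2b
8) 2662.722ms=15/2b +177.515ms=1/2b
9) 2840.237ms=8b +710.059ms=2b
10) 3550.296ms=10b +710.059ms=2b
Σ=12b of 12 (169bpm 4/4) — PASS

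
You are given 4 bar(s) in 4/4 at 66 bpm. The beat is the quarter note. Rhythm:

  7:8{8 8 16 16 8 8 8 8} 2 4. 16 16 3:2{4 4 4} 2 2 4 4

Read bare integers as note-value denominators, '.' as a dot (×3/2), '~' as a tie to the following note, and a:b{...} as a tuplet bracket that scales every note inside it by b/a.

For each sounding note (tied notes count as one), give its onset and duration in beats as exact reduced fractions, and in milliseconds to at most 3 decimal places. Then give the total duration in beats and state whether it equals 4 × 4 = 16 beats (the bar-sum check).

1) 0.0ms=0b +519.481ms=4/7b
2) 519.481ms=4/7b +519.481ms=4/7b
3) 1038.961ms=8/7b +259.74ms=2/7b
4) 1298.701ms=10/7b +259.74ms=2/7b
5) 1558.442ms=12/7b +519.481ms=4/7b
6) 2077.922ms=16/7b +519.481ms=4/7b
7) 2597.403ms=20/7b +519.481ms=4/7b
8) 3116.883ms=24/7b +519.481ms=4/7b
9) 3636.364ms=4b +1818.182ms=2b
10) 5454.545ms=6b +1363.636ms=3/2b
11) 6818.182ms=15/2b +227.273ms=1/4b
12) 7045.455ms=31/4b +227.273ms=1/4b
13) 7272.727ms=8b +606.061ms=2/3b
14) 7878.788ms=26/3b +606.061ms=2/3b
15) 8484.848ms=28/3b +606.061ms=2/3b
16) 9090.909ms=10b +1818.182ms=2b
17) 10909.091ms=12b +1818.182ms=2b
18) 12727.273ms=14b +909.091ms=1b
19) 13636.364ms=15b +909.091ms=1b
Σ=16b of 16 (66bpm 4/4) — PASS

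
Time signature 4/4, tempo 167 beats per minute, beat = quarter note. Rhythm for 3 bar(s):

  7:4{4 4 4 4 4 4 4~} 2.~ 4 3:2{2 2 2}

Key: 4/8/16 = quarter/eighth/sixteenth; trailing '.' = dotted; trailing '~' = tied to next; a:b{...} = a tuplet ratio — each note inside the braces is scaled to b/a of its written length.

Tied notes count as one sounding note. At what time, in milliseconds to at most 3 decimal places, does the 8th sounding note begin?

1. 0.0ms @ 0 + 205.304ms (4/7)
2. 205.304ms @ 4/7 + 205.304ms (4/7)
3. 410.607ms @ 8/7 + 205.304ms (4/7)
4. 615.911ms @ 12/7 + 205.304ms (4/7)
5. 821.215ms @ 16/7 + 205.304ms (4/7)
6. 1026.518ms @ 20/7 + 205.304ms (4/7)
7. 1231.822ms @ 24/7 + 1642.429ms (32/7)
8. 2874.251ms @ 8 + 479.042ms (4/3)
9. 3353.293ms @ 28/3 + 479.042ms (4/3)
10. 3832.335ms @ 32/3 + 479.042ms (4/3)

note 8 onset = 8b = 2874.251ms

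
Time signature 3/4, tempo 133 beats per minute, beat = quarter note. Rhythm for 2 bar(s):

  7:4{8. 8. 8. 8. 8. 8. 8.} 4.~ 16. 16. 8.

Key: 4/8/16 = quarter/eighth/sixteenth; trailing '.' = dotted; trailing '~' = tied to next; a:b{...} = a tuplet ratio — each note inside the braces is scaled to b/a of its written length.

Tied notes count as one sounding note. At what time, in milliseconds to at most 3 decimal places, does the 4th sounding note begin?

note 4 onset = 9/7b = 580.021ms

1. 0.0ms @ 0 + 193.34ms (3/7)
2. 193.34ms @ 3/7 + 193.34ms (3/7)
3. 386.681ms @ 6/7 + 193.34ms (3/7)
4. 580.021ms @ 9/7 + 193.34ms (3/7)
5. 773.362ms @ 12/7 + 193.34ms (3/7)
6. 966.702ms @ 15/7 + 193.34ms (3/7)
7. 1160.043ms @ 18/7 + 193.34ms (3/7)
8. 1353.383ms @ 3 + 845.865ms (15/8)
9. 2199.248ms @ 39/8 + 169.173ms (3/8)
10. 2368.421ms @ 21/4 + 338.346ms (3/4)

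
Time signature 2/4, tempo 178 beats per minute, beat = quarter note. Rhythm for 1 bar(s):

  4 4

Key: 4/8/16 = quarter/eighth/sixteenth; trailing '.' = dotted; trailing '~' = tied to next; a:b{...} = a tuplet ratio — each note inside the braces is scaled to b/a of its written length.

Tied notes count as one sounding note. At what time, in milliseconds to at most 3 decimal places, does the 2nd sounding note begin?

note 2 onset = 1b = 337.079ms

1. 0.0ms @ 0 + 337.079ms (1)
2. 337.079ms @ 1 + 337.079ms (1)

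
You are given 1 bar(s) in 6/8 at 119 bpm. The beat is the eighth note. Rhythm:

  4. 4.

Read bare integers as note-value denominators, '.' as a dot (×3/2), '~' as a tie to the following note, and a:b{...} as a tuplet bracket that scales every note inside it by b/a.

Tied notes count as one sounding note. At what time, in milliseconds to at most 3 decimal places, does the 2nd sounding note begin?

note 2 onset = 3b = 1512.605ms

1. 0.0ms @ 0 + 1512.605ms (3)
2. 1512.605ms @ 3 + 1512.605ms (3)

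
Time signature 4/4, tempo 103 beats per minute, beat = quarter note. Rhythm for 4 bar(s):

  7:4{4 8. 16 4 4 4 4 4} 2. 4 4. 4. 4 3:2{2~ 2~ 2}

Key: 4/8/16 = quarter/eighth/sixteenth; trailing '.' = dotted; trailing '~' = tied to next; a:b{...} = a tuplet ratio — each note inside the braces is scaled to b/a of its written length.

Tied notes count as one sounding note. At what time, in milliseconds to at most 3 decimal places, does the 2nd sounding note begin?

1. 0.0ms @ 0 + 332.871ms (4/7)
2. 332.871ms @ 4/7 + 249.653ms (3/7)
3. 582.524ms @ 1 + 83.218ms (1/7)
4. 665.742ms @ 8/7 + 332.871ms (4/7)
5. 998.613ms @ 12/7 + 332.871ms (4/7)
6. 1331.484ms @ 16/7 + 332.871ms (4/7)
7. 1664.355ms @ 20/7 + 332.871ms (4/7)
8. 1997.226ms @ 24/7 + 332.871ms (4/7)
9. 2330.097ms @ 4 + 1747.573ms (3)
10. 4077.67ms @ 7 + 582.524ms (1)
11. 4660.194ms @ 8 + 873.786ms (3/2)
12. 5533.981ms @ 19/2 + 873.786ms (3/2)
13. 6407.767ms @ 11 + 582.524ms (1)
14. 6990.291ms @ 12 + 2330.097ms (4)

note 2 onset = 4/7b = 332.871ms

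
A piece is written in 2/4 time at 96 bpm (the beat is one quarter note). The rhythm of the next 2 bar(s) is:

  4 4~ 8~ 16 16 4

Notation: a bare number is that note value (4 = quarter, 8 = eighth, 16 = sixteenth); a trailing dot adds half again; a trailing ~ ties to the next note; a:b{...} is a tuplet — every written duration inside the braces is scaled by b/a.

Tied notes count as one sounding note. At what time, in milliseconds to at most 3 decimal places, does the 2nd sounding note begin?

note 2 onset = 1b = 625.0ms

1. 0.0ms @ 0 + 625.0ms (1)
2. 625.0ms @ 1 + 1093.75ms (7/4)
3. 1718.75ms @ 11/4 + 156.25ms (1/4)
4. 1875.0ms @ 3 + 625.0ms (1)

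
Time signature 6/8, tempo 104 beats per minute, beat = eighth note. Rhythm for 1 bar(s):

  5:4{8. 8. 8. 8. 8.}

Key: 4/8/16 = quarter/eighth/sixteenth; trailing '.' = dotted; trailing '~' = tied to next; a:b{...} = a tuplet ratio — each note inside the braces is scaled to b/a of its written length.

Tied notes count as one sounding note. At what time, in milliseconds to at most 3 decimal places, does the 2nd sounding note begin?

1. 0.0ms @ 0 + 692.308ms (6/5)
2. 692.308ms @ 6/5 + 692.308ms (6/5)
3. 1384.615ms @ 12/5 + 692.308ms (6/5)
4. 2076.923ms @ 18/5 + 692.308ms (6/5)
5. 2769.231ms @ 24/5 + 692.308ms (6/5)

note 2 onset = 6/5b = 692.308ms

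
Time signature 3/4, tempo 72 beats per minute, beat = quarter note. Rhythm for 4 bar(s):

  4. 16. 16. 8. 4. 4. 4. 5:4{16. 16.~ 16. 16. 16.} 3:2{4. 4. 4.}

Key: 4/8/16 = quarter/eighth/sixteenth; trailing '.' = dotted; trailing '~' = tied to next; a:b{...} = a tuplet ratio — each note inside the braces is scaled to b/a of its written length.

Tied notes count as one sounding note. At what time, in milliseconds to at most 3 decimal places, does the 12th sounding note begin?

note 12 onset = 9b = 7500.0ms

1. 0.0ms @ 0 + 1250.0ms (3/2)
2. 1250.0ms @ 3/2 + 312.5ms (3/8)
3. 1562.5ms @ 15/8 + 312.5ms (3/8)
4. 1875.0ms @ 9/4 + 625.0ms (3/4)
5. 2500.0ms @ 3 + 1250.0ms (3/2)
6. 3750.0ms @ 9/2 + 1250.0ms (3/2)
7. 5000.0ms @ 6 + 1250.0ms (3/2)
8. 6250.0ms @ 15/2 + 250.0ms (3/10)
9. 6500.0ms @ 39/5 + 500.0ms (3/5)
10. 7000.0ms @ 42/5 + 250.0ms (3/10)
11. 7250.0ms @ 87/10 + 250.0ms (3/10)
12. 7500.0ms @ 9 + 833.333ms (1)
13. 8333.333ms @ 10 + 833.333ms (1)
14. 9166.667ms @ 11 + 833.333ms (1)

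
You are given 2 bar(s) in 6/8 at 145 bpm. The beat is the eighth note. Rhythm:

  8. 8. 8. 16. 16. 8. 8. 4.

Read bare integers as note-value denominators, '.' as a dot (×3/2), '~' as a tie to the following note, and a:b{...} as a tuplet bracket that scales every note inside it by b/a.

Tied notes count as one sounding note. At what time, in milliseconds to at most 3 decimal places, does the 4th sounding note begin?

note 4 onset = 9/2b = 1862.069ms

1. 0.0ms @ 0 + 620.69ms (3/2)
2. 620.69ms @ 3/2 + 620.69ms (3/2)
3. 1241.379ms @ 3 + 620.69ms (3/2)
4. 1862.069ms @ 9/2 + 310.345ms (3/4)
5. 2172.414ms @ 21/4 + 310.345ms (3/4)
6. 2482.759ms @ 6 + 620.69ms (3/2)
7. 3103.448ms @ 15/2 + 620.69ms (3/2)
8. 3724.138ms @ 9 + 1241.379ms (3)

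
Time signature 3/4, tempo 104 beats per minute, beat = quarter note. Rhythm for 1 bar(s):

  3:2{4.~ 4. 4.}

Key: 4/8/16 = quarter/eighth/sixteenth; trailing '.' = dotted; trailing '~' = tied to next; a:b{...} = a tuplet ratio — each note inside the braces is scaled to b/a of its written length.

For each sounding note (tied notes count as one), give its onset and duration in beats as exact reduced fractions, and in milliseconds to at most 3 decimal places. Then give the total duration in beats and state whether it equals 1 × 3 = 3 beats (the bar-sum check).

1) 0.0ms=0b +1153.846ms=2b
2) 1153.846ms=2b +576.923ms=1b
Σ=3b of 3 (104bpm 3/4) — PASS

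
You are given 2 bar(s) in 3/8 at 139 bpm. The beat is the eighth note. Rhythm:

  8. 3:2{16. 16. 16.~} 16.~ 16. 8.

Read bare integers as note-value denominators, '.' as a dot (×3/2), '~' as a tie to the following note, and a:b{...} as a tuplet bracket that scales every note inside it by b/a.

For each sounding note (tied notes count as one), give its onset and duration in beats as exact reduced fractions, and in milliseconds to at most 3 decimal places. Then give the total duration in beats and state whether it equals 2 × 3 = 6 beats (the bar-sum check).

1) 0.0ms=0b +647.482ms=3/2b
2) 647.482ms=3/2b +215.827ms=1/2b
3) 863.309ms=2b +215.827ms=1/2b
4) 1079.137ms=5/2b +863.309ms=2b
5) 1942.446ms=9/2b +647.482ms=3/2b
Σ=6b of 6 (139bpm 3/8) — PASS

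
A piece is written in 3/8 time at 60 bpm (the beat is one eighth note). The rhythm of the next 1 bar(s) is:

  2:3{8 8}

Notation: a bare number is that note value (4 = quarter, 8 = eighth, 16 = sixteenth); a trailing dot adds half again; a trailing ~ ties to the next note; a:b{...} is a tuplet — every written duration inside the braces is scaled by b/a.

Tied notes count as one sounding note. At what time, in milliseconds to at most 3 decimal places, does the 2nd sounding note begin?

note 2 onset = 3/2b = 1500.0ms

1. 0.0ms @ 0 + 1500.0ms (3/2)
2. 1500.0ms @ 3/2 + 1500.0ms (3/2)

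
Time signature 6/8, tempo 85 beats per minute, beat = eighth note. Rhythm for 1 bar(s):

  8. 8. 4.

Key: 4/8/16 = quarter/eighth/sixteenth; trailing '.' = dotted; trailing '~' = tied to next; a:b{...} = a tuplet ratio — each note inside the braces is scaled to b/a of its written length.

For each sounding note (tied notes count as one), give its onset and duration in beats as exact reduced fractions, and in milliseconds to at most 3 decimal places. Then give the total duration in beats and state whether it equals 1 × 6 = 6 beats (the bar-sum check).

1) 0.0ms=0b +1058.824ms=3/2b
2) 1058.824ms=3/2b +1058.824ms=3/2b
3) 2117.647ms=3b +2117.647ms=3b
Σ=6b of 6 (85bpm 6/8) — PASS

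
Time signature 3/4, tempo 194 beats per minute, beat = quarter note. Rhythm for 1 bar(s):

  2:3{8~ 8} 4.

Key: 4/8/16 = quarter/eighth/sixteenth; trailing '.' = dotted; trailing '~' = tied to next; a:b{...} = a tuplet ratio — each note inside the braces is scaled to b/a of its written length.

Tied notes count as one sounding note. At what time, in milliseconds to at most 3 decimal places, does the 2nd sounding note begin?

note 2 onset = 3/2b = 463.918ms

1. 0.0ms @ 0 + 463.918ms (3/2)
2. 463.918ms @ 3/2 + 463.918ms (3/2)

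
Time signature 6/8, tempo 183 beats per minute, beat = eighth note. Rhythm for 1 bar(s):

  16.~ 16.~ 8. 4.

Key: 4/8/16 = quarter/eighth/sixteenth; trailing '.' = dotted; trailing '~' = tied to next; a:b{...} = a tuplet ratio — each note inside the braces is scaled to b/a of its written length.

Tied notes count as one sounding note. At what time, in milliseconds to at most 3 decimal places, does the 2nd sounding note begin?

1. 0.0ms @ 0 + 983.607ms (3)
2. 983.607ms @ 3 + 983.607ms (3)

note 2 onset = 3b = 983.607ms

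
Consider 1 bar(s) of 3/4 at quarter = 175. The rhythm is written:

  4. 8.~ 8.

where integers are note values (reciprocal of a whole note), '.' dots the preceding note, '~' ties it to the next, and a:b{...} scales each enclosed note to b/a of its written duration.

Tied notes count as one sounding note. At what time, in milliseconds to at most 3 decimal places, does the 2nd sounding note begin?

1. 0.0ms @ 0 + 514.286ms (3/2)
2. 514.286ms @ 3/2 + 514.286ms (3/2)

note 2 onset = 3/2b = 514.286ms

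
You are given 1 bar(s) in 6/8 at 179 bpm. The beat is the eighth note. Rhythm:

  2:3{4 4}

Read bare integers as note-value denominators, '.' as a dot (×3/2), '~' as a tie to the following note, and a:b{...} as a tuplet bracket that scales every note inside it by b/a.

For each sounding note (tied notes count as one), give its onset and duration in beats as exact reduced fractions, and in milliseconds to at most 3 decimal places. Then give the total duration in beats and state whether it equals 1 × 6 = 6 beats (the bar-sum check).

1) 0.0ms=0b +1005.587ms=3b
2) 1005.587ms=3b +1005.587ms=3b
Σ=6b of 6 (179bpm 6/8) — PASS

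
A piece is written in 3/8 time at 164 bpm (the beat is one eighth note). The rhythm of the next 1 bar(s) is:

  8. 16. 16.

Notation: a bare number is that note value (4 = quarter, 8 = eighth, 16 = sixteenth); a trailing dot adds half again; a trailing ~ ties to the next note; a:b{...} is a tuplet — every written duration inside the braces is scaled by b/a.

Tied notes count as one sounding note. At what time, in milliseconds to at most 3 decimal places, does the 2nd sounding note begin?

note 2 onset = 3/2b = 548.78ms

1. 0.0ms @ 0 + 548.78ms (3/2)
2. 548.78ms @ 3/2 + 274.39ms (3/4)
3. 823.171ms @ 9/4 + 274.39ms (3/4)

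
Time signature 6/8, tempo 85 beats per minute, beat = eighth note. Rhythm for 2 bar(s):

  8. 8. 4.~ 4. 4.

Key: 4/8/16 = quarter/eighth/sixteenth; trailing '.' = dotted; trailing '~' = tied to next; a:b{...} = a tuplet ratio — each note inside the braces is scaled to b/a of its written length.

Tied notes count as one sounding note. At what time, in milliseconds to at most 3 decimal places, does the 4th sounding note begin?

note 4 onset = 9b = 6352.941ms

1. 0.0ms @ 0 + 1058.824ms (3/2)
2. 1058.824ms @ 3/2 + 1058.824ms (3/2)
3. 2117.647ms @ 3 + 4235.294ms (6)
4. 6352.941ms @ 9 + 2117.647ms (3)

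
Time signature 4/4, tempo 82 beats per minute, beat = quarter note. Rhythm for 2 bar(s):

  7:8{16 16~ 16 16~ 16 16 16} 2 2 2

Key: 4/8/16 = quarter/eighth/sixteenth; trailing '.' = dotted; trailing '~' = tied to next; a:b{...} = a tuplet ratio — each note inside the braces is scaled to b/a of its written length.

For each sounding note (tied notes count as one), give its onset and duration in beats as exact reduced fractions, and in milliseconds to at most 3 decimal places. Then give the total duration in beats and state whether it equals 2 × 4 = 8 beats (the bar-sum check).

1) 0.0ms=0b +209.059ms=2/7b
2) 209.059ms=2/7b +418.118ms=4/7b
3) 627.178ms=6/7b +418.118ms=4/7b
4) 1045.296ms=10/7b +209.059ms=2/7b
5) 1254.355ms=12/7b +209.059ms=2/7b
6) 1463.415ms=2b +1463.415ms=2b
7) 2926.829ms=4b +1463.415ms=2b
8) 4390.244ms=6b +1463.415ms=2b
Σ=8b of 8 (82bpm 4/4) — PASS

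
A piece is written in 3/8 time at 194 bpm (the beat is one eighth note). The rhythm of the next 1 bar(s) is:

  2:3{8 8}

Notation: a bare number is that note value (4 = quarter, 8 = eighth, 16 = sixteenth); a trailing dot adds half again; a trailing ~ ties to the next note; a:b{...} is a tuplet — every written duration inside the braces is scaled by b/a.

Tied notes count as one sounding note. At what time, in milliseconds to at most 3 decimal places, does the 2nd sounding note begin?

note 2 onset = 3/2b = 463.918ms

1. 0.0ms @ 0 + 463.918ms (3/2)
2. 463.918ms @ 3/2 + 463.918ms (3/2)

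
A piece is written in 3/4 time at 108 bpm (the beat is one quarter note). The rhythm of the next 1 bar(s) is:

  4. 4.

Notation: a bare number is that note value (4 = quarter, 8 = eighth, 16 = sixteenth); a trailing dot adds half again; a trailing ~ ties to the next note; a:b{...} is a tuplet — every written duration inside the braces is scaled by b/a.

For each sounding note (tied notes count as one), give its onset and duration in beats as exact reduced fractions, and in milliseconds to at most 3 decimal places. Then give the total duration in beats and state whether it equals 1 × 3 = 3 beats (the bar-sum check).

1) 0.0ms=0b +833.333ms=3/2b
2) 833.333ms=3/2b +833.333ms=3/2b
Σ=3b of 3 (108bpm 3/4) — PASS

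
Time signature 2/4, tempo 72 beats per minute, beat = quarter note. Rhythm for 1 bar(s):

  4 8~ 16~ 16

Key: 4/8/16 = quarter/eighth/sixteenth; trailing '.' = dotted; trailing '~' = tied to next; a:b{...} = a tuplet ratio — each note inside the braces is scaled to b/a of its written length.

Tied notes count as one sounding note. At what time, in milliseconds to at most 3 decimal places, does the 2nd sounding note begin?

note 2 onset = 1b = 833.333ms

1. 0.0ms @ 0 + 833.333ms (1)
2. 833.333ms @ 1 + 833.333ms (1)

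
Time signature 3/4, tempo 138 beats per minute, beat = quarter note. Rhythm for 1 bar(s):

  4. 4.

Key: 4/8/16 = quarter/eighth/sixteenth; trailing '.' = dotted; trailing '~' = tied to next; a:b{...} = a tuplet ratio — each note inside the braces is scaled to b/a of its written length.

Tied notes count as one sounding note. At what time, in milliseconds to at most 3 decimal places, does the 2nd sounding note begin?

note 2 onset = 3/2b = 652.174ms

1. 0.0ms @ 0 + 652.174ms (3/2)
2. 652.174ms @ 3/2 + 652.174ms (3/2)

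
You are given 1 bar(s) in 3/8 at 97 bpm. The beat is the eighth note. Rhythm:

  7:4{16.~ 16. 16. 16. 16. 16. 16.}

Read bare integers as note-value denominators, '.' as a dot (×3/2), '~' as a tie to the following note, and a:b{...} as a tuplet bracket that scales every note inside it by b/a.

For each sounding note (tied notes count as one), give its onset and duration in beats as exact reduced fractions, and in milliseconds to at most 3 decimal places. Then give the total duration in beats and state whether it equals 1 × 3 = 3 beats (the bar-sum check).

1) 0.0ms=0b +530.191ms=6/7b
2) 530.191ms=6/7b +265.096ms=3/7b
3) 795.287ms=9/7b +265.096ms=3/7b
4) 1060.383ms=12/7b +265.096ms=3/7b
5) 1325.479ms=15/7b +265.096ms=3/7b
6) 1590.574ms=18/7b +265.096ms=3/7b
Σ=3b of 3 (97bpm 3/8) — PASS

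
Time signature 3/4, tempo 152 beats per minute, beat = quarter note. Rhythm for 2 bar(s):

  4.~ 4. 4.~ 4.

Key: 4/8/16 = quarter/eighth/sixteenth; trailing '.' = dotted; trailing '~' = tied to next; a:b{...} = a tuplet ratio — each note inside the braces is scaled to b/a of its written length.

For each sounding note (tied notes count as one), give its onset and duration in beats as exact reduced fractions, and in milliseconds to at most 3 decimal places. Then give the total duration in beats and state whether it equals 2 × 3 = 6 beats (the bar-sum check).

1) 0.0ms=0b +1184.211ms=3b
2) 1184.211ms=3b +1184.211ms=3b
Σ=6b of 6 (152bpm 3/4) — PASS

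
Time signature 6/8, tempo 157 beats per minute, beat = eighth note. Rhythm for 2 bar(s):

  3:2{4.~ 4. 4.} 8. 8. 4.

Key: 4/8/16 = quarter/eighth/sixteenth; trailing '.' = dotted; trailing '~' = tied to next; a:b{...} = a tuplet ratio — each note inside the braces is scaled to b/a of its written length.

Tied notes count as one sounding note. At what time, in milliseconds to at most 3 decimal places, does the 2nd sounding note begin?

note 2 onset = 4b = 1528.662ms

1. 0.0ms @ 0 + 1528.662ms (4)
2. 1528.662ms @ 4 + 764.331ms (2)
3. 2292.994ms @ 6 + 573.248ms (3/2)
4. 2866.242ms @ 15/2 + 573.248ms (3/2)
5. 3439.49ms @ 9 + 1146.497ms (3)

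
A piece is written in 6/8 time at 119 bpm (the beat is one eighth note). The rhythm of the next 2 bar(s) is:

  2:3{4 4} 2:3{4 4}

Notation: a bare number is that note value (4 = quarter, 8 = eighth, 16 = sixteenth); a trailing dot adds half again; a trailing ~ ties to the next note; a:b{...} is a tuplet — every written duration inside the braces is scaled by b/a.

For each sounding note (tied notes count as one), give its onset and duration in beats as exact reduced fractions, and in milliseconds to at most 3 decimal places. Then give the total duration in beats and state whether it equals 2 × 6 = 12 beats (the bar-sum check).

1) 0.0ms=0b +1512.605ms=3b
2) 1512.605ms=3b +1512.605ms=3b
3) 3025.21ms=6b +1512.605ms=3b
4) 4537.815ms=9b +1512.605ms=3b
Σ=12b of 12 (119bpm 6/8) — PASS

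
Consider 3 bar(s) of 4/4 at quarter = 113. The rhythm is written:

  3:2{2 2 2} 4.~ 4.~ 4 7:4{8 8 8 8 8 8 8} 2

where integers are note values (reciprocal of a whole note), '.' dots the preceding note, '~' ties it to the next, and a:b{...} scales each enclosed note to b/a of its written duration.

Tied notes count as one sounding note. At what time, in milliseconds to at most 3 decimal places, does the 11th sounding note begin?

1. 0.0ms @ 0 + 707.965ms (4/3)
2. 707.965ms @ 4/3 + 707.965ms (4/3)
3. 1415.929ms @ 8/3 + 707.965ms (4/3)
4. 2123.894ms @ 4 + 2123.894ms (4)
5. 4247.788ms @ 8 + 151.707ms (2/7)
6. 4399.494ms @ 58/7 + 151.707ms (2/7)
7. 4551.201ms @ 60/7 + 151.707ms (2/7)
8. 4702.908ms @ 62/7 + 151.707ms (2/7)
9. 4854.614ms @ 64/7 + 151.707ms (2/7)
10. 5006.321ms @ 66/7 + 151.707ms (2/7)
11. 5158.028ms @ 68/7 + 151.707ms (2/7)
12. 5309.735ms @ 10 + 1061.947ms (2)

note 11 onset = 68/7b = 5158.028ms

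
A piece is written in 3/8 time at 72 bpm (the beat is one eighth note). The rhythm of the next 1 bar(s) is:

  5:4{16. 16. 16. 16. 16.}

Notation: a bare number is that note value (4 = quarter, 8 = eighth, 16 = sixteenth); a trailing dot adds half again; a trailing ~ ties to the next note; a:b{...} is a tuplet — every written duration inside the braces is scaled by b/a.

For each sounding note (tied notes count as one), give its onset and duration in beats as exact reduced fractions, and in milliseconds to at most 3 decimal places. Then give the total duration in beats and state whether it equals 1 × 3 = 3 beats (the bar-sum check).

1) 0.0ms=0b +500.0ms=3/5b
2) 500.0ms=3/5b +500.0ms=3/5b
3) 1000.0ms=6/5b +500.0ms=3/5b
4) 1500.0ms=9/5b +500.0ms=3/5b
5) 2000.0ms=12/5b +500.0ms=3/5b
Σ=3b of 3 (72bpm 3/8) — PASS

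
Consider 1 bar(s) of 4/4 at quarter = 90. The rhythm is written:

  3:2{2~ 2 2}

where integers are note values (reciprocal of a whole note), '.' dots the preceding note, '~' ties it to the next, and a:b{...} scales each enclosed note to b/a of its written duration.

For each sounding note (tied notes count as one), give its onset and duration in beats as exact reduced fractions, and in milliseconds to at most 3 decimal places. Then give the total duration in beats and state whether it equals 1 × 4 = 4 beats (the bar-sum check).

1) 0.0ms=0b +1777.778ms=8/3b
2) 1777.778ms=8/3b +888.889ms=4/3b
Σ=4b of 4 (90bpm 4/4) — PASS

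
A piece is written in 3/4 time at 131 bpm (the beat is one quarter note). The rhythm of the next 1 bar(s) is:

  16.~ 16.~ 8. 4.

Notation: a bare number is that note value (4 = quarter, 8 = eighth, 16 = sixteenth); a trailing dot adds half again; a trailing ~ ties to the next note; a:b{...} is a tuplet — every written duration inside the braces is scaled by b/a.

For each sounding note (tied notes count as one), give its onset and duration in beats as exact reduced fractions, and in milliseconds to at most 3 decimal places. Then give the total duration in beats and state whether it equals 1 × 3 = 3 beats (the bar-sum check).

1) 0.0ms=0b +687.023ms=3/2b
2) 687.023ms=3/2b +687.023ms=3/2b
Σ=3b of 3 (131bpm 3/4) — PASS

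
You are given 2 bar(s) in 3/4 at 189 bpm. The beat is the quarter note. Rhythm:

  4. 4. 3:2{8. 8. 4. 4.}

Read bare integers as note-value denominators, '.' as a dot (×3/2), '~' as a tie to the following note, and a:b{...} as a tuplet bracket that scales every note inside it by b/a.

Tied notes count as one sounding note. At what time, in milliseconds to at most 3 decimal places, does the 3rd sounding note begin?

note 3 onset = 3b = 952.381ms

1. 0.0ms @ 0 + 476.19ms (3/2)
2. 476.19ms @ 3/2 + 476.19ms (3/2)
3. 952.381ms @ 3 + 158.73ms (1/2)
4. 1111.111ms @ 7/2 + 158.73ms (1/2)
5. 1269.841ms @ 4 + 317.46ms (1)
6. 1587.302ms @ 5 + 317.46ms (1)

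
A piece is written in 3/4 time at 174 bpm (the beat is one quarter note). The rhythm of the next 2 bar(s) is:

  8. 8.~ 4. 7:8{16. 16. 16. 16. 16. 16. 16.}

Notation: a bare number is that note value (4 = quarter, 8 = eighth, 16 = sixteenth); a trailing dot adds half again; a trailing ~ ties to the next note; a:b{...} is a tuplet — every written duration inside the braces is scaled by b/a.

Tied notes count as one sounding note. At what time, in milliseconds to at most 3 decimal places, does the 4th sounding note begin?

note 4 onset = 24/7b = 1182.266ms

1. 0.0ms @ 0 + 258.621ms (3/4)
2. 258.621ms @ 3/4 + 775.862ms (9/4)
3. 1034.483ms @ 3 + 147.783ms (3/7)
4. 1182.266ms @ 24/7 + 147.783ms (3/7)
5. 1330.049ms @ 27/7 + 147.783ms (3/7)
6. 1477.833ms @ 30/7 + 147.783ms (3/7)
7. 1625.616ms @ 33/7 + 147.783ms (3/7)
8. 1773.399ms @ 36/7 + 147.783ms (3/7)
9. 1921.182ms @ 39/7 + 147.783ms (3/7)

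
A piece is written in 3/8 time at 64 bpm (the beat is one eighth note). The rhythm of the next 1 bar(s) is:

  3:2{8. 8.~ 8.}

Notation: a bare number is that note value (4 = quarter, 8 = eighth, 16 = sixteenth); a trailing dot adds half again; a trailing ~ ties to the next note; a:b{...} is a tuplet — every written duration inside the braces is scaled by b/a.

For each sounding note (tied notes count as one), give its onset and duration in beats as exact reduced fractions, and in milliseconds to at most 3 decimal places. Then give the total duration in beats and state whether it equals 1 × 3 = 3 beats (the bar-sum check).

1) 0.0ms=0b +937.5ms=1b
2) 937.5ms=1b +1875.0ms=2b
Σ=3b of 3 (64bpm 3/8) — PASS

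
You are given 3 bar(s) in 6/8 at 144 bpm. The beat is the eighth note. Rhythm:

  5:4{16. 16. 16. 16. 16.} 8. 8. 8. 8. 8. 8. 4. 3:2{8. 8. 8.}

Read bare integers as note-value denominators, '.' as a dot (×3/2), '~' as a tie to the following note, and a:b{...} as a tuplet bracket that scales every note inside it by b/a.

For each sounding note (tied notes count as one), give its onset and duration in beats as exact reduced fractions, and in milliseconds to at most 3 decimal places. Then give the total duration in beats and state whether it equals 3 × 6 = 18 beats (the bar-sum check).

1) 0.0ms=0b +250.0ms=3/5b
2) 250.0ms=3/5b +250.0ms=3/5b
3) 500.0ms=6/5b +250.0ms=3/5b
4) 750.0ms=9/5b +250.0ms=3/5b
5) 1000.0ms=12/5b +250.0ms=3/5b
6) 1250.0ms=3b +625.0ms=3/2b
7) 1875.0ms=9/2b +625.0ms=3/2b
8) 2500.0ms=6b +625.0ms=3/2b
9) 3125.0ms=15/2b +625.0ms=3/2b
10) 3750.0ms=9b +625.0ms=3/2b
11) 4375.0ms=21/2b +625.0ms=3/2b
12) 5000.0ms=12b +1250.0ms=3b
13) 6250.0ms=15b +416.667ms=1b
14) 6666.667ms=16b +416.667ms=1b
15) 7083.333ms=17b +416.667ms=1b
Σ=18b of 18 (144bpm 6/8) — PASS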